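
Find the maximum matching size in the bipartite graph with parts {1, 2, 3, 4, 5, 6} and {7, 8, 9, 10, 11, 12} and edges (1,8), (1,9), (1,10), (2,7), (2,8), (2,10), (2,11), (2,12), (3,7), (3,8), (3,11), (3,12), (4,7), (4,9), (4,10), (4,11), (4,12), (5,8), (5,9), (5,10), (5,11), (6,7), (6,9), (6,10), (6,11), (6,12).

Step 1: List the neighbors of each left vertex:
  1: 8, 9, 10
  2: 7, 8, 10, 11, 12
  3: 7, 8, 11, 12
  4: 7, 9, 10, 11, 12
  5: 8, 9, 10, 11
  6: 7, 9, 10, 11, 12

Step 2: Greedily match left vertices, then look for augmenting paths:
  Match 1 -- 8
  Match 2 -- 7
  Match 3 -- 11
  Match 4 -- 9
  Match 5 -- 10
  Match 6 -- 12
  No augmenting path remains.

Step 3: Verify this is maximum:
  Matching size 6 = min(|L|, |R|) = min(6, 6), which is an upper bound, so this matching is maximum.

Maximum matching: {(1,8), (2,7), (3,11), (4,9), (5,10), (6,12)}
Size: 6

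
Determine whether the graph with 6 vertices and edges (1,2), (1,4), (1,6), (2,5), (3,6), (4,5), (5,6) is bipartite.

Step 1: Attempt 2-coloring using BFS:
  Start at vertex 1, assign color 0
  Color vertex 2 with color 1 (neighbor of 1)
  Color vertex 4 with color 1 (neighbor of 1)
  Color vertex 6 with color 1 (neighbor of 1)
  Color vertex 5 with color 0 (neighbor of 2)
  Color vertex 3 with color 0 (neighbor of 6)

Step 2: 2-coloring succeeded. No conflicts found.
  Set A (color 0): {1, 3, 5}
  Set B (color 1): {2, 4, 6}

The graph is bipartite with partition {1, 3, 5}, {2, 4, 6}.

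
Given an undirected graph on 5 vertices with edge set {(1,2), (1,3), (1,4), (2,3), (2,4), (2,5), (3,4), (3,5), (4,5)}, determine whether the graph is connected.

Step 1: Build adjacency list from edges:
  1: 2, 3, 4
  2: 1, 3, 4, 5
  3: 1, 2, 4, 5
  4: 1, 2, 3, 5
  5: 2, 3, 4

Step 2: Run BFS/DFS from vertex 1:
  Visited: {1, 2, 3, 4, 5}
  Reached 5 of 5 vertices

Step 3: All 5 vertices reached from vertex 1, so the graph is connected.
Answer: Yes, the graph is connected.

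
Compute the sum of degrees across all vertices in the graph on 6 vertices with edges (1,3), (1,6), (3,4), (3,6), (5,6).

Step 1: Count edges incident to each vertex:
  deg(1) = 2 (neighbors: 3, 6)
  deg(2) = 0 (neighbors: none)
  deg(3) = 3 (neighbors: 1, 4, 6)
  deg(4) = 1 (neighbors: 3)
  deg(5) = 1 (neighbors: 6)
  deg(6) = 3 (neighbors: 1, 3, 5)

Step 2: Sum all degrees:
  2 + 0 + 3 + 1 + 1 + 3 = 10

Verification: sum of degrees = 2 * |E| = 2 * 5 = 10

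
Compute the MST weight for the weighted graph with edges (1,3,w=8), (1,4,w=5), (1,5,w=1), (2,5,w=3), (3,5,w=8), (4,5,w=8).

Apply Kruskal's algorithm (sort edges by weight, add if no cycle):

Sorted edges by weight:
  (1,5) w=1
  (2,5) w=3
  (1,4) w=5
  (1,3) w=8
  (3,5) w=8
  (4,5) w=8

Add edge (1,5) w=1 -- no cycle. Running total: 1
Add edge (2,5) w=3 -- no cycle. Running total: 4
Add edge (1,4) w=5 -- no cycle. Running total: 9
Add edge (1,3) w=8 -- no cycle. Running total: 17

MST edges: (1,5,w=1), (2,5,w=3), (1,4,w=5), (1,3,w=8)
Total MST weight: 1 + 3 + 5 + 8 = 17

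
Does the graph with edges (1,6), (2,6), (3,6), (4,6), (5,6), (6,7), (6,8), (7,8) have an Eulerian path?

Step 1: Find the degree of each vertex:
  deg(1) = 1
  deg(2) = 1
  deg(3) = 1
  deg(4) = 1
  deg(5) = 1
  deg(6) = 7
  deg(7) = 2
  deg(8) = 2

Step 2: Count vertices with odd degree:
  Odd-degree vertices: 1, 2, 3, 4, 5, 6 (6 total)

Step 3: Apply Euler's theorem:
  - Eulerian circuit exists iff graph is connected and all vertices have even degree
  - Eulerian path exists iff graph is connected and has 0 or 2 odd-degree vertices

Graph has 6 odd-degree vertices (need 0 or 2).
Neither Eulerian path nor Eulerian circuit exists.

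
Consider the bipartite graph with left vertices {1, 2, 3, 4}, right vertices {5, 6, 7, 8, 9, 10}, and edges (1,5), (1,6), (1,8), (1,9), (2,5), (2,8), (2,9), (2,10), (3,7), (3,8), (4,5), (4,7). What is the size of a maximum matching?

Step 1: List the neighbors of each left vertex:
  1: 5, 6, 8, 9
  2: 5, 8, 9, 10
  3: 7, 8
  4: 5, 7

Step 2: Greedily match left vertices, then look for augmenting paths:
  Match 1 -- 6
  Match 2 -- 8
  Match 3 -- 7
  Match 4 -- 5
  No augmenting path remains.

Step 3: Verify this is maximum:
  Matching size 4 = min(|L|, |R|) = min(4, 6), which is an upper bound, so this matching is maximum.

Maximum matching: {(1,6), (2,8), (3,7), (4,5)}
Size: 4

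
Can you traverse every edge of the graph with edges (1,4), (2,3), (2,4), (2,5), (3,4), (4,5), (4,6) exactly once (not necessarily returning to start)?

Step 1: Find the degree of each vertex:
  deg(1) = 1
  deg(2) = 3
  deg(3) = 2
  deg(4) = 5
  deg(5) = 2
  deg(6) = 1

Step 2: Count vertices with odd degree:
  Odd-degree vertices: 1, 2, 4, 6 (4 total)

Step 3: Apply Euler's theorem:
  - Eulerian circuit exists iff graph is connected and all vertices have even degree
  - Eulerian path exists iff graph is connected and has 0 or 2 odd-degree vertices

Graph has 4 odd-degree vertices (need 0 or 2).
Neither Eulerian path nor Eulerian circuit exists.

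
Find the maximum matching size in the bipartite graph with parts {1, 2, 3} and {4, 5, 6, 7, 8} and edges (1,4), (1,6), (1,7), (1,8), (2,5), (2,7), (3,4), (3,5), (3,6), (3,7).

Step 1: List the neighbors of each left vertex:
  1: 4, 6, 7, 8
  2: 5, 7
  3: 4, 5, 6, 7

Step 2: Greedily match left vertices, then look for augmenting paths:
  Match 1 -- 4
  Match 2 -- 5
  Match 3 -- 6
  No augmenting path remains.

Step 3: Verify this is maximum:
  Matching size 3 = min(|L|, |R|) = min(3, 5), which is an upper bound, so this matching is maximum.

Maximum matching: {(1,4), (2,5), (3,6)}
Size: 3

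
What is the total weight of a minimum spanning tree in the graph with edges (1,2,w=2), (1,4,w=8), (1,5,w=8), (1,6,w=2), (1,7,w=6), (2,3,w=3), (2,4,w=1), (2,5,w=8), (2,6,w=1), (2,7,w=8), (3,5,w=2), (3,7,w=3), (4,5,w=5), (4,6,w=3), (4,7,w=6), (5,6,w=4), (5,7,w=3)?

Apply Kruskal's algorithm (sort edges by weight, add if no cycle):

Sorted edges by weight:
  (2,4) w=1
  (2,6) w=1
  (1,6) w=2
  (1,2) w=2
  (3,5) w=2
  (2,3) w=3
  (3,7) w=3
  (4,6) w=3
  (5,7) w=3
  (5,6) w=4
  (4,5) w=5
  (1,7) w=6
  (4,7) w=6
  (1,4) w=8
  (1,5) w=8
  (2,7) w=8
  (2,5) w=8

Add edge (2,4) w=1 -- no cycle. Running total: 1
Add edge (2,6) w=1 -- no cycle. Running total: 2
Add edge (1,6) w=2 -- no cycle. Running total: 4
Skip edge (1,2) w=2 -- would create cycle
Add edge (3,5) w=2 -- no cycle. Running total: 6
Add edge (2,3) w=3 -- no cycle. Running total: 9
Add edge (3,7) w=3 -- no cycle. Running total: 12

MST edges: (2,4,w=1), (2,6,w=1), (1,6,w=2), (3,5,w=2), (2,3,w=3), (3,7,w=3)
Total MST weight: 1 + 1 + 2 + 2 + 3 + 3 = 12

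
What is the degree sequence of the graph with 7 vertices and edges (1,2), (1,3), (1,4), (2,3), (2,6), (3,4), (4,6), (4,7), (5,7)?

Step 1: Count edges incident to each vertex:
  deg(1) = 3 (neighbors: 2, 3, 4)
  deg(2) = 3 (neighbors: 1, 3, 6)
  deg(3) = 3 (neighbors: 1, 2, 4)
  deg(4) = 4 (neighbors: 1, 3, 6, 7)
  deg(5) = 1 (neighbors: 7)
  deg(6) = 2 (neighbors: 2, 4)
  deg(7) = 2 (neighbors: 4, 5)

Step 2: Sort degrees in non-increasing order:
  Degrees: [3, 3, 3, 4, 1, 2, 2] -> sorted: [4, 3, 3, 3, 2, 2, 1]

Degree sequence: [4, 3, 3, 3, 2, 2, 1]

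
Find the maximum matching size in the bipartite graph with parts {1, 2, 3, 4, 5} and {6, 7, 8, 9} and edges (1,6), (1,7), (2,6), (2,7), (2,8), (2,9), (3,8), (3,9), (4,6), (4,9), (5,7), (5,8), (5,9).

Step 1: List the neighbors of each left vertex:
  1: 6, 7
  2: 6, 7, 8, 9
  3: 8, 9
  4: 6, 9
  5: 7, 8, 9

Step 2: Greedily match left vertices, then look for augmenting paths:
  Match 1 -- 6
  Match 2 -- 7
  Match 3 -- 8
  Match 4 -- 9
  No augmenting path remains.

Step 3: Verify this is maximum:
  Matching size 4 = min(|L|, |R|) = min(5, 4), which is an upper bound, so this matching is maximum.

Maximum matching: {(1,6), (2,7), (3,8), (4,9)}
Size: 4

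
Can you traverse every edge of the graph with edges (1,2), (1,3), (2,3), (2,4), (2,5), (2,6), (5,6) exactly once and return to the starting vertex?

Step 1: Find the degree of each vertex:
  deg(1) = 2
  deg(2) = 5
  deg(3) = 2
  deg(4) = 1
  deg(5) = 2
  deg(6) = 2

Step 2: Count vertices with odd degree:
  Odd-degree vertices: 2, 4 (2 total)

Step 3: Apply Euler's theorem:
  - Eulerian circuit exists iff graph is connected and all vertices have even degree
  - Eulerian path exists iff graph is connected and has 0 or 2 odd-degree vertices

Graph is connected with exactly 2 odd-degree vertices (2, 4).
Eulerian path exists (starting and ending at the odd-degree vertices), but no Eulerian circuit.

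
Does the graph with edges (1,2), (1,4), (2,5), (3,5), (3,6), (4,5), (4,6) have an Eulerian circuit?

Step 1: Find the degree of each vertex:
  deg(1) = 2
  deg(2) = 2
  deg(3) = 2
  deg(4) = 3
  deg(5) = 3
  deg(6) = 2

Step 2: Count vertices with odd degree:
  Odd-degree vertices: 4, 5 (2 total)

Step 3: Apply Euler's theorem:
  - Eulerian circuit exists iff graph is connected and all vertices have even degree
  - Eulerian path exists iff graph is connected and has 0 or 2 odd-degree vertices

Graph is connected with exactly 2 odd-degree vertices (4, 5).
Eulerian path exists (starting and ending at the odd-degree vertices), but no Eulerian circuit.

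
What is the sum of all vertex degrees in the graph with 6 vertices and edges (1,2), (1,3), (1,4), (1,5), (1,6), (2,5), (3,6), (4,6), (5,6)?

Step 1: Count edges incident to each vertex:
  deg(1) = 5 (neighbors: 2, 3, 4, 5, 6)
  deg(2) = 2 (neighbors: 1, 5)
  deg(3) = 2 (neighbors: 1, 6)
  deg(4) = 2 (neighbors: 1, 6)
  deg(5) = 3 (neighbors: 1, 2, 6)
  deg(6) = 4 (neighbors: 1, 3, 4, 5)

Step 2: Sum all degrees:
  5 + 2 + 2 + 2 + 3 + 4 = 18

Verification: sum of degrees = 2 * |E| = 2 * 9 = 18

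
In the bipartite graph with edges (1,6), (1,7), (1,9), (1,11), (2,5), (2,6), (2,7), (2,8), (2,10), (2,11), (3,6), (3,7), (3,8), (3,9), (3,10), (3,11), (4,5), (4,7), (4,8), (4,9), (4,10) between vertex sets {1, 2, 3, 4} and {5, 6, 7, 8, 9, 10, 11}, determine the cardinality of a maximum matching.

Step 1: List the neighbors of each left vertex:
  1: 6, 7, 9, 11
  2: 5, 6, 7, 8, 10, 11
  3: 6, 7, 8, 9, 10, 11
  4: 5, 7, 8, 9, 10

Step 2: Greedily match left vertices, then look for augmenting paths:
  Match 1 -- 6
  Match 2 -- 5
  Match 3 -- 7
  Match 4 -- 8
  No augmenting path remains.

Step 3: Verify this is maximum:
  Matching size 4 = min(|L|, |R|) = min(4, 7), which is an upper bound, so this matching is maximum.

Maximum matching: {(1,6), (2,5), (3,7), (4,8)}
Size: 4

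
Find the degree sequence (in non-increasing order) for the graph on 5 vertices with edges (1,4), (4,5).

Step 1: Count edges incident to each vertex:
  deg(1) = 1 (neighbors: 4)
  deg(2) = 0 (neighbors: none)
  deg(3) = 0 (neighbors: none)
  deg(4) = 2 (neighbors: 1, 5)
  deg(5) = 1 (neighbors: 4)

Step 2: Sort degrees in non-increasing order:
  Degrees: [1, 0, 0, 2, 1] -> sorted: [2, 1, 1, 0, 0]

Degree sequence: [2, 1, 1, 0, 0]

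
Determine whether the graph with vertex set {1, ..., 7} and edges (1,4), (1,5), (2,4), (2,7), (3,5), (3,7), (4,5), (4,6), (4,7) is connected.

Step 1: Build adjacency list from edges:
  1: 4, 5
  2: 4, 7
  3: 5, 7
  4: 1, 2, 5, 6, 7
  5: 1, 3, 4
  6: 4
  7: 2, 3, 4

Step 2: Run BFS/DFS from vertex 1:
  Visited: {1, 4, 5, 2, 6, 7, 3}
  Reached 7 of 7 vertices

Step 3: All 7 vertices reached from vertex 1, so the graph is connected.
Answer: Yes, the graph is connected.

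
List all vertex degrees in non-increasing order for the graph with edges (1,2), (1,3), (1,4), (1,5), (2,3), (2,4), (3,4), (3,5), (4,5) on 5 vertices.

Step 1: Count edges incident to each vertex:
  deg(1) = 4 (neighbors: 2, 3, 4, 5)
  deg(2) = 3 (neighbors: 1, 3, 4)
  deg(3) = 4 (neighbors: 1, 2, 4, 5)
  deg(4) = 4 (neighbors: 1, 2, 3, 5)
  deg(5) = 3 (neighbors: 1, 3, 4)

Step 2: Sort degrees in non-increasing order:
  Degrees: [4, 3, 4, 4, 3] -> sorted: [4, 4, 4, 3, 3]

Degree sequence: [4, 4, 4, 3, 3]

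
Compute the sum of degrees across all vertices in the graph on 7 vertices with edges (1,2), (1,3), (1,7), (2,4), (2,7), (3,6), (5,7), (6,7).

Step 1: Count edges incident to each vertex:
  deg(1) = 3 (neighbors: 2, 3, 7)
  deg(2) = 3 (neighbors: 1, 4, 7)
  deg(3) = 2 (neighbors: 1, 6)
  deg(4) = 1 (neighbors: 2)
  deg(5) = 1 (neighbors: 7)
  deg(6) = 2 (neighbors: 3, 7)
  deg(7) = 4 (neighbors: 1, 2, 5, 6)

Step 2: Sum all degrees:
  3 + 3 + 2 + 1 + 1 + 2 + 4 = 16

Verification: sum of degrees = 2 * |E| = 2 * 8 = 16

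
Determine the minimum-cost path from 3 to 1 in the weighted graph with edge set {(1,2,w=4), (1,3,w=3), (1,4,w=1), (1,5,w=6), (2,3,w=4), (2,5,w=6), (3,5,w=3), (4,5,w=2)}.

Step 1: Build adjacency list with weights:
  1: 2(w=4), 3(w=3), 4(w=1), 5(w=6)
  2: 1(w=4), 3(w=4), 5(w=6)
  3: 1(w=3), 2(w=4), 5(w=3)
  4: 1(w=1), 5(w=2)
  5: 1(w=6), 2(w=6), 3(w=3), 4(w=2)

Step 2: Apply Dijkstra's algorithm from vertex 3:
  Visit vertex 3 (distance=0)
    Update dist[1] = 3
    Update dist[2] = 4
    Update dist[5] = 3
  Visit vertex 1 (distance=3)
    Update dist[4] = 4

Step 3: Shortest path: 3 -> 1
Total weight: 3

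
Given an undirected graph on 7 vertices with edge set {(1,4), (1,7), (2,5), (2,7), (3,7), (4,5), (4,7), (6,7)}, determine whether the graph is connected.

Step 1: Build adjacency list from edges:
  1: 4, 7
  2: 5, 7
  3: 7
  4: 1, 5, 7
  5: 2, 4
  6: 7
  7: 1, 2, 3, 4, 6

Step 2: Run BFS/DFS from vertex 1:
  Visited: {1, 4, 7, 5, 2, 3, 6}
  Reached 7 of 7 vertices

Step 3: All 7 vertices reached from vertex 1, so the graph is connected.
Answer: Yes, the graph is connected.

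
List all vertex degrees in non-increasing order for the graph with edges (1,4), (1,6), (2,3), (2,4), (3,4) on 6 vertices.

Step 1: Count edges incident to each vertex:
  deg(1) = 2 (neighbors: 4, 6)
  deg(2) = 2 (neighbors: 3, 4)
  deg(3) = 2 (neighbors: 2, 4)
  deg(4) = 3 (neighbors: 1, 2, 3)
  deg(5) = 0 (neighbors: none)
  deg(6) = 1 (neighbors: 1)

Step 2: Sort degrees in non-increasing order:
  Degrees: [2, 2, 2, 3, 0, 1] -> sorted: [3, 2, 2, 2, 1, 0]

Degree sequence: [3, 2, 2, 2, 1, 0]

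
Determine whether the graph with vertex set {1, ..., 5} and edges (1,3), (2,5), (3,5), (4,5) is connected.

Step 1: Build adjacency list from edges:
  1: 3
  2: 5
  3: 1, 5
  4: 5
  5: 2, 3, 4

Step 2: Run BFS/DFS from vertex 1:
  Visited: {1, 3, 5, 2, 4}
  Reached 5 of 5 vertices

Step 3: All 5 vertices reached from vertex 1, so the graph is connected.
Answer: Yes, the graph is connected.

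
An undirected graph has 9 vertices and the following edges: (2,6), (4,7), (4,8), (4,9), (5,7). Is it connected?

Step 1: Build adjacency list from edges:
  1: (none)
  2: 6
  3: (none)
  4: 7, 8, 9
  5: 7
  6: 2
  7: 4, 5
  8: 4
  9: 4

Step 2: Run BFS/DFS from vertex 1:
  Visited: {1}
  Reached 1 of 9 vertices

Step 3: Only 1 of 9 vertices reached. Graph is disconnected.
Connected components: {1}, {2, 6}, {3}, {4, 5, 7, 8, 9}
Answer: No, the graph is not connected (4 components).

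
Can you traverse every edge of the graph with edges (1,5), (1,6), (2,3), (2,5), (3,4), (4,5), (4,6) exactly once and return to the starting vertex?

Step 1: Find the degree of each vertex:
  deg(1) = 2
  deg(2) = 2
  deg(3) = 2
  deg(4) = 3
  deg(5) = 3
  deg(6) = 2

Step 2: Count vertices with odd degree:
  Odd-degree vertices: 4, 5 (2 total)

Step 3: Apply Euler's theorem:
  - Eulerian circuit exists iff graph is connected and all vertices have even degree
  - Eulerian path exists iff graph is connected and has 0 or 2 odd-degree vertices

Graph is connected with exactly 2 odd-degree vertices (4, 5).
Eulerian path exists (starting and ending at the odd-degree vertices), but no Eulerian circuit.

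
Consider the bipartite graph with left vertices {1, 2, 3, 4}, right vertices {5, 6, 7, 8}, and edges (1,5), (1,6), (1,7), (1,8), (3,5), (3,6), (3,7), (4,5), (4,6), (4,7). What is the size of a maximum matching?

Step 1: List the neighbors of each left vertex:
  1: 5, 6, 7, 8
  2: (none)
  3: 5, 6, 7
  4: 5, 6, 7

Step 2: Greedily match left vertices, then look for augmenting paths:
  Match 1 -- 5
  Match 3 -- 6
  Match 4 -- 7
  No augmenting path remains.

Step 3: Verify this is maximum:
  Matching has size 3. The vertex set {1, 3, 4} covers every edge and has size 3; any matching has at most one edge per cover vertex, so 3 is maximum (König's theorem).

Maximum matching: {(1,5), (3,6), (4,7)}
Size: 3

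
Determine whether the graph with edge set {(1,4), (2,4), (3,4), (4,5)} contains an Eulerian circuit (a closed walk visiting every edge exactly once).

Step 1: Find the degree of each vertex:
  deg(1) = 1
  deg(2) = 1
  deg(3) = 1
  deg(4) = 4
  deg(5) = 1

Step 2: Count vertices with odd degree:
  Odd-degree vertices: 1, 2, 3, 5 (4 total)

Step 3: Apply Euler's theorem:
  - Eulerian circuit exists iff graph is connected and all vertices have even degree
  - Eulerian path exists iff graph is connected and has 0 or 2 odd-degree vertices

Graph has 4 odd-degree vertices (need 0 or 2).
Neither Eulerian path nor Eulerian circuit exists.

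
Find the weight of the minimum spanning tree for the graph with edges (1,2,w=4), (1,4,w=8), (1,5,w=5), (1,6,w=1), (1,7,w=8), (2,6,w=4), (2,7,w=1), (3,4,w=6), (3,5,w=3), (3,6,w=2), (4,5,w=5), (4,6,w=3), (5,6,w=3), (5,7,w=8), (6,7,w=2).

Apply Kruskal's algorithm (sort edges by weight, add if no cycle):

Sorted edges by weight:
  (1,6) w=1
  (2,7) w=1
  (3,6) w=2
  (6,7) w=2
  (3,5) w=3
  (4,6) w=3
  (5,6) w=3
  (1,2) w=4
  (2,6) w=4
  (1,5) w=5
  (4,5) w=5
  (3,4) w=6
  (1,4) w=8
  (1,7) w=8
  (5,7) w=8

Add edge (1,6) w=1 -- no cycle. Running total: 1
Add edge (2,7) w=1 -- no cycle. Running total: 2
Add edge (3,6) w=2 -- no cycle. Running total: 4
Add edge (6,7) w=2 -- no cycle. Running total: 6
Add edge (3,5) w=3 -- no cycle. Running total: 9
Add edge (4,6) w=3 -- no cycle. Running total: 12

MST edges: (1,6,w=1), (2,7,w=1), (3,6,w=2), (6,7,w=2), (3,5,w=3), (4,6,w=3)
Total MST weight: 1 + 1 + 2 + 2 + 3 + 3 = 12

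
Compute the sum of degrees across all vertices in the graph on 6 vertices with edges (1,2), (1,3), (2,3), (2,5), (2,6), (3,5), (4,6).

Step 1: Count edges incident to each vertex:
  deg(1) = 2 (neighbors: 2, 3)
  deg(2) = 4 (neighbors: 1, 3, 5, 6)
  deg(3) = 3 (neighbors: 1, 2, 5)
  deg(4) = 1 (neighbors: 6)
  deg(5) = 2 (neighbors: 2, 3)
  deg(6) = 2 (neighbors: 2, 4)

Step 2: Sum all degrees:
  2 + 4 + 3 + 1 + 2 + 2 = 14

Verification: sum of degrees = 2 * |E| = 2 * 7 = 14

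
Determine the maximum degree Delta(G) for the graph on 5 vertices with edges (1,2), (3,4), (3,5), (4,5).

Step 1: Count edges incident to each vertex:
  deg(1) = 1 (neighbors: 2)
  deg(2) = 1 (neighbors: 1)
  deg(3) = 2 (neighbors: 4, 5)
  deg(4) = 2 (neighbors: 3, 5)
  deg(5) = 2 (neighbors: 3, 4)

Step 2: Find maximum:
  max(1, 1, 2, 2, 2) = 2 (vertex 3)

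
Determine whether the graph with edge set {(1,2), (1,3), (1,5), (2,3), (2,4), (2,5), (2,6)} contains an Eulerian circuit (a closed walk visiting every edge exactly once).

Step 1: Find the degree of each vertex:
  deg(1) = 3
  deg(2) = 5
  deg(3) = 2
  deg(4) = 1
  deg(5) = 2
  deg(6) = 1

Step 2: Count vertices with odd degree:
  Odd-degree vertices: 1, 2, 4, 6 (4 total)

Step 3: Apply Euler's theorem:
  - Eulerian circuit exists iff graph is connected and all vertices have even degree
  - Eulerian path exists iff graph is connected and has 0 or 2 odd-degree vertices

Graph has 4 odd-degree vertices (need 0 or 2).
Neither Eulerian path nor Eulerian circuit exists.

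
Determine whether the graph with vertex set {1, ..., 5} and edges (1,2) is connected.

Step 1: Build adjacency list from edges:
  1: 2
  2: 1
  3: (none)
  4: (none)
  5: (none)

Step 2: Run BFS/DFS from vertex 1:
  Visited: {1, 2}
  Reached 2 of 5 vertices

Step 3: Only 2 of 5 vertices reached. Graph is disconnected.
Connected components: {1, 2}, {3}, {4}, {5}
Answer: No, the graph is not connected (4 components).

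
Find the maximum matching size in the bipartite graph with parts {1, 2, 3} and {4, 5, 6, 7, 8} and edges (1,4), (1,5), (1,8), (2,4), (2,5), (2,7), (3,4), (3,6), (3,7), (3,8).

Step 1: List the neighbors of each left vertex:
  1: 4, 5, 8
  2: 4, 5, 7
  3: 4, 6, 7, 8

Step 2: Greedily match left vertices, then look for augmenting paths:
  Match 1 -- 4
  Match 2 -- 5
  Match 3 -- 6
  No augmenting path remains.

Step 3: Verify this is maximum:
  Matching size 3 = min(|L|, |R|) = min(3, 5), which is an upper bound, so this matching is maximum.

Maximum matching: {(1,4), (2,5), (3,6)}
Size: 3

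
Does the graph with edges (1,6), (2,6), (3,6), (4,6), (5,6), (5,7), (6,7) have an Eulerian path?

Step 1: Find the degree of each vertex:
  deg(1) = 1
  deg(2) = 1
  deg(3) = 1
  deg(4) = 1
  deg(5) = 2
  deg(6) = 6
  deg(7) = 2

Step 2: Count vertices with odd degree:
  Odd-degree vertices: 1, 2, 3, 4 (4 total)

Step 3: Apply Euler's theorem:
  - Eulerian circuit exists iff graph is connected and all vertices have even degree
  - Eulerian path exists iff graph is connected and has 0 or 2 odd-degree vertices

Graph has 4 odd-degree vertices (need 0 or 2).
Neither Eulerian path nor Eulerian circuit exists.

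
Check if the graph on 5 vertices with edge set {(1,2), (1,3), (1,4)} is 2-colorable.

Step 1: Attempt 2-coloring using BFS:
  Start at vertex 1, assign color 0
  Color vertex 2 with color 1 (neighbor of 1)
  Color vertex 3 with color 1 (neighbor of 1)
  Color vertex 4 with color 1 (neighbor of 1)
  Start new component at vertex 5, assign color 0

Step 2: 2-coloring succeeded. No conflicts found.
  Set A (color 0): {1, 5}
  Set B (color 1): {2, 3, 4}

The graph is bipartite with partition {1, 5}, {2, 3, 4}.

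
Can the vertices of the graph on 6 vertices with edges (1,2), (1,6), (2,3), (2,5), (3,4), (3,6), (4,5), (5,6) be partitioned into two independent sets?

Step 1: Attempt 2-coloring using BFS:
  Start at vertex 1, assign color 0
  Color vertex 2 with color 1 (neighbor of 1)
  Color vertex 6 with color 1 (neighbor of 1)
  Color vertex 3 with color 0 (neighbor of 2)
  Color vertex 5 with color 0 (neighbor of 2)
  Color vertex 4 with color 1 (neighbor of 3)

Step 2: 2-coloring succeeded. No conflicts found.
  Set A (color 0): {1, 3, 5}
  Set B (color 1): {2, 4, 6}

The graph is bipartite with partition {1, 3, 5}, {2, 4, 6}.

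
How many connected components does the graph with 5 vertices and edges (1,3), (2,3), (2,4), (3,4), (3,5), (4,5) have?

Step 1: Build adjacency list from edges:
  1: 3
  2: 3, 4
  3: 1, 2, 4, 5
  4: 2, 3, 5
  5: 3, 4

Step 2: Run BFS/DFS from vertex 1:
  Visited: {1, 3, 2, 4, 5}
  Reached 5 of 5 vertices

Step 3: All 5 vertices reached from vertex 1, so the graph is connected.
Number of connected components: 1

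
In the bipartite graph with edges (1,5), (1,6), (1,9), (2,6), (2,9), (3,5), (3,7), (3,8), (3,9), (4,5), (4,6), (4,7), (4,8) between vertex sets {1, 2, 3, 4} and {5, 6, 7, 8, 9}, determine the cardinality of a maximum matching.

Step 1: List the neighbors of each left vertex:
  1: 5, 6, 9
  2: 6, 9
  3: 5, 7, 8, 9
  4: 5, 6, 7, 8

Step 2: Greedily match left vertices, then look for augmenting paths:
  Match 1 -- 5
  Match 2 -- 6
  Match 3 -- 7
  Match 4 -- 8
  No augmenting path remains.

Step 3: Verify this is maximum:
  Matching size 4 = min(|L|, |R|) = min(4, 5), which is an upper bound, so this matching is maximum.

Maximum matching: {(1,5), (2,6), (3,7), (4,8)}
Size: 4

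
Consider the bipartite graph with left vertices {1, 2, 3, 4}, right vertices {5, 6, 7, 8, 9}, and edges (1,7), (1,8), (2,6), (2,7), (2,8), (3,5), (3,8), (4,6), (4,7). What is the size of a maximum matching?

Step 1: List the neighbors of each left vertex:
  1: 7, 8
  2: 6, 7, 8
  3: 5, 8
  4: 6, 7

Step 2: Greedily match left vertices, then look for augmenting paths:
  Match 1 -- 7
  Match 2 -- 8
  Match 3 -- 5
  Match 4 -- 6
  No augmenting path remains.

Step 3: Verify this is maximum:
  Matching size 4 = min(|L|, |R|) = min(4, 5), which is an upper bound, so this matching is maximum.

Maximum matching: {(1,7), (2,8), (3,5), (4,6)}
Size: 4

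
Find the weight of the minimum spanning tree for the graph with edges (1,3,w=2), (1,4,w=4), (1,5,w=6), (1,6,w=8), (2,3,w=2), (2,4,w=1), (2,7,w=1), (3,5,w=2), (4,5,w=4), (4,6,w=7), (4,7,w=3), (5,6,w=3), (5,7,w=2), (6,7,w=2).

Apply Kruskal's algorithm (sort edges by weight, add if no cycle):

Sorted edges by weight:
  (2,4) w=1
  (2,7) w=1
  (1,3) w=2
  (2,3) w=2
  (3,5) w=2
  (5,7) w=2
  (6,7) w=2
  (4,7) w=3
  (5,6) w=3
  (1,4) w=4
  (4,5) w=4
  (1,5) w=6
  (4,6) w=7
  (1,6) w=8

Add edge (2,4) w=1 -- no cycle. Running total: 1
Add edge (2,7) w=1 -- no cycle. Running total: 2
Add edge (1,3) w=2 -- no cycle. Running total: 4
Add edge (2,3) w=2 -- no cycle. Running total: 6
Add edge (3,5) w=2 -- no cycle. Running total: 8
Skip edge (5,7) w=2 -- would create cycle
Add edge (6,7) w=2 -- no cycle. Running total: 10

MST edges: (2,4,w=1), (2,7,w=1), (1,3,w=2), (2,3,w=2), (3,5,w=2), (6,7,w=2)
Total MST weight: 1 + 1 + 2 + 2 + 2 + 2 = 10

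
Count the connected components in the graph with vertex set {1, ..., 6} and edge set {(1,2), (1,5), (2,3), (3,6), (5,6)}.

Step 1: Build adjacency list from edges:
  1: 2, 5
  2: 1, 3
  3: 2, 6
  4: (none)
  5: 1, 6
  6: 3, 5

Step 2: Run BFS/DFS from vertex 1:
  Visited: {1, 2, 5, 3, 6}
  Reached 5 of 6 vertices

Step 3: Only 5 of 6 vertices reached. Graph is disconnected.
Connected components: {1, 2, 3, 5, 6}, {4}
Number of connected components: 2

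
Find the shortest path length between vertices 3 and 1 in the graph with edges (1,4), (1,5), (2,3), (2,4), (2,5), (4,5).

Step 1: Build adjacency list:
  1: 4, 5
  2: 3, 4, 5
  3: 2
  4: 1, 2, 5
  5: 1, 2, 4

Step 2: BFS from vertex 3 to find shortest path to 1:
  vertex 2 reached at distance 1
  vertex 4 reached at distance 2
  vertex 5 reached at distance 2
  vertex 1 reached at distance 3

Step 3: Shortest path: 3 -> 2 -> 5 -> 1
Path length: 3 edges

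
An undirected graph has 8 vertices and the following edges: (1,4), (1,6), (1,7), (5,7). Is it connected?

Step 1: Build adjacency list from edges:
  1: 4, 6, 7
  2: (none)
  3: (none)
  4: 1
  5: 7
  6: 1
  7: 1, 5
  8: (none)

Step 2: Run BFS/DFS from vertex 1:
  Visited: {1, 4, 6, 7, 5}
  Reached 5 of 8 vertices

Step 3: Only 5 of 8 vertices reached. Graph is disconnected.
Connected components: {1, 4, 5, 6, 7}, {2}, {3}, {8}
Answer: No, the graph is not connected (4 components).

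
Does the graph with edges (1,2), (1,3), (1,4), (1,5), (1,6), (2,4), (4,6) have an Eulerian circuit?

Step 1: Find the degree of each vertex:
  deg(1) = 5
  deg(2) = 2
  deg(3) = 1
  deg(4) = 3
  deg(5) = 1
  deg(6) = 2

Step 2: Count vertices with odd degree:
  Odd-degree vertices: 1, 3, 4, 5 (4 total)

Step 3: Apply Euler's theorem:
  - Eulerian circuit exists iff graph is connected and all vertices have even degree
  - Eulerian path exists iff graph is connected and has 0 or 2 odd-degree vertices

Graph has 4 odd-degree vertices (need 0 or 2).
Neither Eulerian path nor Eulerian circuit exists.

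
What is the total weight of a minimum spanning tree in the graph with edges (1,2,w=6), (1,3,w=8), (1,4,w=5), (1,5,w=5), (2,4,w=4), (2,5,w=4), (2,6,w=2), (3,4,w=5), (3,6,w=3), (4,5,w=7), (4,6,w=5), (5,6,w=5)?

Apply Kruskal's algorithm (sort edges by weight, add if no cycle):

Sorted edges by weight:
  (2,6) w=2
  (3,6) w=3
  (2,4) w=4
  (2,5) w=4
  (1,4) w=5
  (1,5) w=5
  (3,4) w=5
  (4,6) w=5
  (5,6) w=5
  (1,2) w=6
  (4,5) w=7
  (1,3) w=8

Add edge (2,6) w=2 -- no cycle. Running total: 2
Add edge (3,6) w=3 -- no cycle. Running total: 5
Add edge (2,4) w=4 -- no cycle. Running total: 9
Add edge (2,5) w=4 -- no cycle. Running total: 13
Add edge (1,4) w=5 -- no cycle. Running total: 18

MST edges: (2,6,w=2), (3,6,w=3), (2,4,w=4), (2,5,w=4), (1,4,w=5)
Total MST weight: 2 + 3 + 4 + 4 + 5 = 18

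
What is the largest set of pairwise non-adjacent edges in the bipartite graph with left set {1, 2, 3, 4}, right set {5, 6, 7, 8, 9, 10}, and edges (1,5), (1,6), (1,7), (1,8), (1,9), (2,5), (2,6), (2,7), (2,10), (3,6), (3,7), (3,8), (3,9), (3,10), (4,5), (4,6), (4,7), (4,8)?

Step 1: List the neighbors of each left vertex:
  1: 5, 6, 7, 8, 9
  2: 5, 6, 7, 10
  3: 6, 7, 8, 9, 10
  4: 5, 6, 7, 8

Step 2: Greedily match left vertices, then look for augmenting paths:
  Match 1 -- 5
  Match 2 -- 6
  Match 3 -- 7
  Match 4 -- 8
  No augmenting path remains.

Step 3: Verify this is maximum:
  Matching size 4 = min(|L|, |R|) = min(4, 6), which is an upper bound, so this matching is maximum.

Maximum matching: {(1,5), (2,6), (3,7), (4,8)}
Size: 4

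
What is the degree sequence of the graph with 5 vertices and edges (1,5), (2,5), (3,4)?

Step 1: Count edges incident to each vertex:
  deg(1) = 1 (neighbors: 5)
  deg(2) = 1 (neighbors: 5)
  deg(3) = 1 (neighbors: 4)
  deg(4) = 1 (neighbors: 3)
  deg(5) = 2 (neighbors: 1, 2)

Step 2: Sort degrees in non-increasing order:
  Degrees: [1, 1, 1, 1, 2] -> sorted: [2, 1, 1, 1, 1]

Degree sequence: [2, 1, 1, 1, 1]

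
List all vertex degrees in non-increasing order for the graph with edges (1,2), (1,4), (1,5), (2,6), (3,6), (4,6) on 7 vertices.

Step 1: Count edges incident to each vertex:
  deg(1) = 3 (neighbors: 2, 4, 5)
  deg(2) = 2 (neighbors: 1, 6)
  deg(3) = 1 (neighbors: 6)
  deg(4) = 2 (neighbors: 1, 6)
  deg(5) = 1 (neighbors: 1)
  deg(6) = 3 (neighbors: 2, 3, 4)
  deg(7) = 0 (neighbors: none)

Step 2: Sort degrees in non-increasing order:
  Degrees: [3, 2, 1, 2, 1, 3, 0] -> sorted: [3, 3, 2, 2, 1, 1, 0]

Degree sequence: [3, 3, 2, 2, 1, 1, 0]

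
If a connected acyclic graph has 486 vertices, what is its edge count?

A tree on n vertices always has exactly n - 1 edges.
For n = 486: edges = 486 - 1 = 485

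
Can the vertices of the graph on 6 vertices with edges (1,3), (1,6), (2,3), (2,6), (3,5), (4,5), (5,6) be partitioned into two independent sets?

Step 1: Attempt 2-coloring using BFS:
  Start at vertex 1, assign color 0
  Color vertex 3 with color 1 (neighbor of 1)
  Color vertex 6 with color 1 (neighbor of 1)
  Color vertex 2 with color 0 (neighbor of 3)
  Color vertex 5 with color 0 (neighbor of 3)
  Color vertex 4 with color 1 (neighbor of 5)

Step 2: 2-coloring succeeded. No conflicts found.
  Set A (color 0): {1, 2, 5}
  Set B (color 1): {3, 4, 6}

The graph is bipartite with partition {1, 2, 5}, {3, 4, 6}.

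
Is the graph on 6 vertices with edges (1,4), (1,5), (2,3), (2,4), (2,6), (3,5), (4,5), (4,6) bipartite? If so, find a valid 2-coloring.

Step 1: Attempt 2-coloring using BFS:
  Start at vertex 1, assign color 0
  Color vertex 4 with color 1 (neighbor of 1)
  Color vertex 5 with color 1 (neighbor of 1)
  Color vertex 2 with color 0 (neighbor of 4)

Step 2: Conflict found! Vertices 4 and 5 are adjacent but have the same color.
This means the graph contains an odd cycle.

The graph is NOT bipartite.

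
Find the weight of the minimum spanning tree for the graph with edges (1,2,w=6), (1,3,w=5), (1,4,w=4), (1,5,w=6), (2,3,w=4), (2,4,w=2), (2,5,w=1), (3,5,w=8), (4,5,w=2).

Apply Kruskal's algorithm (sort edges by weight, add if no cycle):

Sorted edges by weight:
  (2,5) w=1
  (2,4) w=2
  (4,5) w=2
  (1,4) w=4
  (2,3) w=4
  (1,3) w=5
  (1,2) w=6
  (1,5) w=6
  (3,5) w=8

Add edge (2,5) w=1 -- no cycle. Running total: 1
Add edge (2,4) w=2 -- no cycle. Running total: 3
Skip edge (4,5) w=2 -- would create cycle
Add edge (1,4) w=4 -- no cycle. Running total: 7
Add edge (2,3) w=4 -- no cycle. Running total: 11

MST edges: (2,5,w=1), (2,4,w=2), (1,4,w=4), (2,3,w=4)
Total MST weight: 1 + 2 + 4 + 4 = 11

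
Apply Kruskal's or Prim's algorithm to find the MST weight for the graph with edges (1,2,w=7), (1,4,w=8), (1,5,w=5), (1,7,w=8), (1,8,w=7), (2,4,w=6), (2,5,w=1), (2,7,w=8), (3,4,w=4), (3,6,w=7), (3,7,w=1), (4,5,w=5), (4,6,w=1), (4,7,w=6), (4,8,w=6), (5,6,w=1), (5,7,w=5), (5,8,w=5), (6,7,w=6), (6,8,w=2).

Apply Kruskal's algorithm (sort edges by weight, add if no cycle):

Sorted edges by weight:
  (2,5) w=1
  (3,7) w=1
  (4,6) w=1
  (5,6) w=1
  (6,8) w=2
  (3,4) w=4
  (1,5) w=5
  (4,5) w=5
  (5,7) w=5
  (5,8) w=5
  (2,4) w=6
  (4,7) w=6
  (4,8) w=6
  (6,7) w=6
  (1,2) w=7
  (1,8) w=7
  (3,6) w=7
  (1,4) w=8
  (1,7) w=8
  (2,7) w=8

Add edge (2,5) w=1 -- no cycle. Running total: 1
Add edge (3,7) w=1 -- no cycle. Running total: 2
Add edge (4,6) w=1 -- no cycle. Running total: 3
Add edge (5,6) w=1 -- no cycle. Running total: 4
Add edge (6,8) w=2 -- no cycle. Running total: 6
Add edge (3,4) w=4 -- no cycle. Running total: 10
Add edge (1,5) w=5 -- no cycle. Running total: 15

MST edges: (2,5,w=1), (3,7,w=1), (4,6,w=1), (5,6,w=1), (6,8,w=2), (3,4,w=4), (1,5,w=5)
Total MST weight: 1 + 1 + 1 + 1 + 2 + 4 + 5 = 15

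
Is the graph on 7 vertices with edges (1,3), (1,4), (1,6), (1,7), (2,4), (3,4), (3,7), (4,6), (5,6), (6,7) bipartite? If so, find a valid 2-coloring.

Step 1: Attempt 2-coloring using BFS:
  Start at vertex 1, assign color 0
  Color vertex 3 with color 1 (neighbor of 1)
  Color vertex 4 with color 1 (neighbor of 1)
  Color vertex 6 with color 1 (neighbor of 1)
  Color vertex 7 with color 1 (neighbor of 1)

Step 2: Conflict found! Vertices 3 and 4 are adjacent but have the same color.
This means the graph contains an odd cycle.

The graph is NOT bipartite.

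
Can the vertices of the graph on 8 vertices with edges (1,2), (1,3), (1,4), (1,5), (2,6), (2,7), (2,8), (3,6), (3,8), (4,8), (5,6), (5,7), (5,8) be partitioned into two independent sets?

Step 1: Attempt 2-coloring using BFS:
  Start at vertex 1, assign color 0
  Color vertex 2 with color 1 (neighbor of 1)
  Color vertex 3 with color 1 (neighbor of 1)
  Color vertex 4 with color 1 (neighbor of 1)
  Color vertex 5 with color 1 (neighbor of 1)
  Color vertex 6 with color 0 (neighbor of 2)
  Color vertex 7 with color 0 (neighbor of 2)
  Color vertex 8 with color 0 (neighbor of 2)

Step 2: 2-coloring succeeded. No conflicts found.
  Set A (color 0): {1, 6, 7, 8}
  Set B (color 1): {2, 3, 4, 5}

The graph is bipartite with partition {1, 6, 7, 8}, {2, 3, 4, 5}.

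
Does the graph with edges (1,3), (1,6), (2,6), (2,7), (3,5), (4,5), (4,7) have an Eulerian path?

Step 1: Find the degree of each vertex:
  deg(1) = 2
  deg(2) = 2
  deg(3) = 2
  deg(4) = 2
  deg(5) = 2
  deg(6) = 2
  deg(7) = 2

Step 2: Count vertices with odd degree:
  All vertices have even degree (0 odd-degree vertices)

Step 3: Apply Euler's theorem:
  - Eulerian circuit exists iff graph is connected and all vertices have even degree
  - Eulerian path exists iff graph is connected and has 0 or 2 odd-degree vertices

Graph is connected with 0 odd-degree vertices.
Both Eulerian circuit and Eulerian path exist.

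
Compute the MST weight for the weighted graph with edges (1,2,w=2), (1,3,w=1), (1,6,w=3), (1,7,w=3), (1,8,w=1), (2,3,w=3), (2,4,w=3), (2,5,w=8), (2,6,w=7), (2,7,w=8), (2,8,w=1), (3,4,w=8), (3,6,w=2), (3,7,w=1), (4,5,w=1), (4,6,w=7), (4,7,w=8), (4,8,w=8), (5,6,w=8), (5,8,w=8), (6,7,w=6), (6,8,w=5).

Apply Kruskal's algorithm (sort edges by weight, add if no cycle):

Sorted edges by weight:
  (1,3) w=1
  (1,8) w=1
  (2,8) w=1
  (3,7) w=1
  (4,5) w=1
  (1,2) w=2
  (3,6) w=2
  (1,6) w=3
  (1,7) w=3
  (2,3) w=3
  (2,4) w=3
  (6,8) w=5
  (6,7) w=6
  (2,6) w=7
  (4,6) w=7
  (2,5) w=8
  (2,7) w=8
  (3,4) w=8
  (4,7) w=8
  (4,8) w=8
  (5,6) w=8
  (5,8) w=8

Add edge (1,3) w=1 -- no cycle. Running total: 1
Add edge (1,8) w=1 -- no cycle. Running total: 2
Add edge (2,8) w=1 -- no cycle. Running total: 3
Add edge (3,7) w=1 -- no cycle. Running total: 4
Add edge (4,5) w=1 -- no cycle. Running total: 5
Skip edge (1,2) w=2 -- would create cycle
Add edge (3,6) w=2 -- no cycle. Running total: 7
Skip edge (1,6) w=3 -- would create cycle
Skip edge (1,7) w=3 -- would create cycle
Skip edge (2,3) w=3 -- would create cycle
Add edge (2,4) w=3 -- no cycle. Running total: 10

MST edges: (1,3,w=1), (1,8,w=1), (2,8,w=1), (3,7,w=1), (4,5,w=1), (3,6,w=2), (2,4,w=3)
Total MST weight: 1 + 1 + 1 + 1 + 1 + 2 + 3 = 10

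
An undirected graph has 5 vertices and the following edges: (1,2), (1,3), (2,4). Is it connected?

Step 1: Build adjacency list from edges:
  1: 2, 3
  2: 1, 4
  3: 1
  4: 2
  5: (none)

Step 2: Run BFS/DFS from vertex 1:
  Visited: {1, 2, 3, 4}
  Reached 4 of 5 vertices

Step 3: Only 4 of 5 vertices reached. Graph is disconnected.
Connected components: {1, 2, 3, 4}, {5}
Answer: No, the graph is not connected (2 components).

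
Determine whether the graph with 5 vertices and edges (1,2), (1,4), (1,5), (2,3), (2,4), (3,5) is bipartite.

Step 1: Attempt 2-coloring using BFS:
  Start at vertex 1, assign color 0
  Color vertex 2 with color 1 (neighbor of 1)
  Color vertex 4 with color 1 (neighbor of 1)
  Color vertex 5 with color 1 (neighbor of 1)
  Color vertex 3 with color 0 (neighbor of 2)

Step 2: Conflict found! Vertices 2 and 4 are adjacent but have the same color.
This means the graph contains an odd cycle.

The graph is NOT bipartite.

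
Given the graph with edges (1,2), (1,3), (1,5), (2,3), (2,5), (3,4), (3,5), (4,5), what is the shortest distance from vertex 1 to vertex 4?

Step 1: Build adjacency list:
  1: 2, 3, 5
  2: 1, 3, 5
  3: 1, 2, 4, 5
  4: 3, 5
  5: 1, 2, 3, 4

Step 2: BFS from vertex 1 to find shortest path to 4:
  vertex 2 reached at distance 1
  vertex 3 reached at distance 1
  vertex 5 reached at distance 1
  vertex 4 reached at distance 2

Step 3: Shortest path: 1 -> 5 -> 4
Path length: 2 edges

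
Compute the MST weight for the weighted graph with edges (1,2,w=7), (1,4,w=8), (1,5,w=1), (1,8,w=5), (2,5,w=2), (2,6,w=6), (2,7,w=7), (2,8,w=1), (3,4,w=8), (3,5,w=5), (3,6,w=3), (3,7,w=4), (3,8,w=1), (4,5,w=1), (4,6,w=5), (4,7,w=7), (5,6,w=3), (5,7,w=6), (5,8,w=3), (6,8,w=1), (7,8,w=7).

Apply Kruskal's algorithm (sort edges by weight, add if no cycle):

Sorted edges by weight:
  (1,5) w=1
  (2,8) w=1
  (3,8) w=1
  (4,5) w=1
  (6,8) w=1
  (2,5) w=2
  (3,6) w=3
  (5,8) w=3
  (5,6) w=3
  (3,7) w=4
  (1,8) w=5
  (3,5) w=5
  (4,6) w=5
  (2,6) w=6
  (5,7) w=6
  (1,2) w=7
  (2,7) w=7
  (4,7) w=7
  (7,8) w=7
  (1,4) w=8
  (3,4) w=8

Add edge (1,5) w=1 -- no cycle. Running total: 1
Add edge (2,8) w=1 -- no cycle. Running total: 2
Add edge (3,8) w=1 -- no cycle. Running total: 3
Add edge (4,5) w=1 -- no cycle. Running total: 4
Add edge (6,8) w=1 -- no cycle. Running total: 5
Add edge (2,5) w=2 -- no cycle. Running total: 7
Skip edge (3,6) w=3 -- would create cycle
Skip edge (5,8) w=3 -- would create cycle
Skip edge (5,6) w=3 -- would create cycle
Add edge (3,7) w=4 -- no cycle. Running total: 11

MST edges: (1,5,w=1), (2,8,w=1), (3,8,w=1), (4,5,w=1), (6,8,w=1), (2,5,w=2), (3,7,w=4)
Total MST weight: 1 + 1 + 1 + 1 + 1 + 2 + 4 = 11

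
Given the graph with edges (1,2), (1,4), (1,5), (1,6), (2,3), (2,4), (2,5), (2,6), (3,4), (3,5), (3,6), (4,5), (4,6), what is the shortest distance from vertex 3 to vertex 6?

Step 1: Build adjacency list:
  1: 2, 4, 5, 6
  2: 1, 3, 4, 5, 6
  3: 2, 4, 5, 6
  4: 1, 2, 3, 5, 6
  5: 1, 2, 3, 4
  6: 1, 2, 3, 4

Step 2: BFS from vertex 3 to find shortest path to 6:
  vertex 2 reached at distance 1
  vertex 4 reached at distance 1
  vertex 5 reached at distance 1
  vertex 6 reached at distance 1

Step 3: Shortest path: 3 -> 6
Path length: 1 edge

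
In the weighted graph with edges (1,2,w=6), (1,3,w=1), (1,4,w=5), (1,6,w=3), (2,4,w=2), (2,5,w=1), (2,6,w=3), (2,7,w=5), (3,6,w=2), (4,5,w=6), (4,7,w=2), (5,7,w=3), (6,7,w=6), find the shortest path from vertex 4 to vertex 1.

Step 1: Build adjacency list with weights:
  1: 2(w=6), 3(w=1), 4(w=5), 6(w=3)
  2: 1(w=6), 4(w=2), 5(w=1), 6(w=3), 7(w=5)
  3: 1(w=1), 6(w=2)
  4: 1(w=5), 2(w=2), 5(w=6), 7(w=2)
  5: 2(w=1), 4(w=6), 7(w=3)
  6: 1(w=3), 2(w=3), 3(w=2), 7(w=6)
  7: 2(w=5), 4(w=2), 5(w=3), 6(w=6)

Step 2: Apply Dijkstra's algorithm from vertex 4:
  Visit vertex 4 (distance=0)
    Update dist[1] = 5
    Update dist[2] = 2
    Update dist[5] = 6
    Update dist[7] = 2
  Visit vertex 2 (distance=2)
    Update dist[5] = 3
    Update dist[6] = 5
  Visit vertex 7 (distance=2)
  Visit vertex 5 (distance=3)
  Visit vertex 1 (distance=5)
    Update dist[3] = 6

Step 3: Shortest path: 4 -> 1
Total weight: 5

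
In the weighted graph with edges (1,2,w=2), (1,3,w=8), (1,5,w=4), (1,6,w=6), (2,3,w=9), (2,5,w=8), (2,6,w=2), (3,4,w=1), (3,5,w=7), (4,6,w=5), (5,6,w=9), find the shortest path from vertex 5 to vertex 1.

Step 1: Build adjacency list with weights:
  1: 2(w=2), 3(w=8), 5(w=4), 6(w=6)
  2: 1(w=2), 3(w=9), 5(w=8), 6(w=2)
  3: 1(w=8), 2(w=9), 4(w=1), 5(w=7)
  4: 3(w=1), 6(w=5)
  5: 1(w=4), 2(w=8), 3(w=7), 6(w=9)
  6: 1(w=6), 2(w=2), 4(w=5), 5(w=9)

Step 2: Apply Dijkstra's algorithm from vertex 5:
  Visit vertex 5 (distance=0)
    Update dist[1] = 4
    Update dist[2] = 8
    Update dist[3] = 7
    Update dist[6] = 9
  Visit vertex 1 (distance=4)
    Update dist[2] = 6

Step 3: Shortest path: 5 -> 1
Total weight: 4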